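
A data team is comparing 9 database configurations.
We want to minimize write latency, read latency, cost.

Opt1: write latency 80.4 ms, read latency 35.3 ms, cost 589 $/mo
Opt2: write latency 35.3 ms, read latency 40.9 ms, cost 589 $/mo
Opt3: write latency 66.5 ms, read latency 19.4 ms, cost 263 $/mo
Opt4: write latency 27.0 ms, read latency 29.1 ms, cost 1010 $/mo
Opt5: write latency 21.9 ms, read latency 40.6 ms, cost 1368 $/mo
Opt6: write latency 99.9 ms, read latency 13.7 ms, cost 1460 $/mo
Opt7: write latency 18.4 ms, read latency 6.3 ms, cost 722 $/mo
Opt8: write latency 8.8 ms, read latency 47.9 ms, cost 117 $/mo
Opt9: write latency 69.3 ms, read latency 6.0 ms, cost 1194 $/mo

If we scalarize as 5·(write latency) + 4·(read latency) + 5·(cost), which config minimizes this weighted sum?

Opt1: 5·80.4 + 4·35.3 + 5·589 = 3488.2
Opt2: 5·35.3 + 4·40.9 + 5·589 = 3285.1
Opt3: 5·66.5 + 4·19.4 + 5·263 = 1725.1
Opt4: 5·27.0 + 4·29.1 + 5·1010 = 5301.4
Opt5: 5·21.9 + 4·40.6 + 5·1368 = 7111.9
Opt6: 5·99.9 + 4·13.7 + 5·1460 = 7854.3
Opt7: 5·18.4 + 4·6.3 + 5·722 = 3727.2
Opt8: 5·8.8 + 4·47.9 + 5·117 = 820.6
Opt9: 5·69.3 + 4·6.0 + 5·1194 = 6340.5
Lowest: Opt8 at 820.6.

Opt8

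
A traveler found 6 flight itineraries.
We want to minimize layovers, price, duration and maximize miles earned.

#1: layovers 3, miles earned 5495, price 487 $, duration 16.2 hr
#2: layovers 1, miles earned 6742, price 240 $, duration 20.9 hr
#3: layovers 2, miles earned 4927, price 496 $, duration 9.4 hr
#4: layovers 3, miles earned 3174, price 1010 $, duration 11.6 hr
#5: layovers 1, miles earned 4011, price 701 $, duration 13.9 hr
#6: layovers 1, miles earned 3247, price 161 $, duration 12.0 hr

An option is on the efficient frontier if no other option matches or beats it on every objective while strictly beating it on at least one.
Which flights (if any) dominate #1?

none

#2: worse on duration (20.9 vs 16.2).
#3: worse on miles earned (4927 vs 5495).
#4: worse on miles earned (3174 vs 5495).
#5: worse on miles earned (4011 vs 5495).
#6: worse on miles earned (3247 vs 5495).
No option dominates #1.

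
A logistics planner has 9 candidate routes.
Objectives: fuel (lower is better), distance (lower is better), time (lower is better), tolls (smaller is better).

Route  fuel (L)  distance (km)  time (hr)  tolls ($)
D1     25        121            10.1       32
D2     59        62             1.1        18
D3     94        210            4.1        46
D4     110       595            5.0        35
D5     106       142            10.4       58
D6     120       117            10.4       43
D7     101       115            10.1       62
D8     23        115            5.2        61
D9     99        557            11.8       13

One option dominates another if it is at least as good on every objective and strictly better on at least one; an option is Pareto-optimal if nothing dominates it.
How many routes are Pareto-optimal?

D1: not dominated.
D2: not dominated (best distance).
D3: dominated by D2 (fuel 59≤94, distance 62≤210, time 1.1≤4.1, tolls 18≤46).
D4: dominated by D2 (fuel 59≤110, distance 62≤595, time 1.1≤5.0, tolls 18≤35).
D5: dominated by D1 (fuel 25≤106, distance 121≤142, time 10.1≤10.4, tolls 32≤58).
D6: dominated by D2 (fuel 59≤120, distance 62≤117, time 1.1≤10.4, tolls 18≤43).
D7: dominated by D2 (fuel 59≤101, distance 62≤115, time 1.1≤10.1, tolls 18≤62).
D8: not dominated (best fuel).
D9: not dominated (best tolls).
Pareto-optimal: D1, D2, D8, D9 → 4.

4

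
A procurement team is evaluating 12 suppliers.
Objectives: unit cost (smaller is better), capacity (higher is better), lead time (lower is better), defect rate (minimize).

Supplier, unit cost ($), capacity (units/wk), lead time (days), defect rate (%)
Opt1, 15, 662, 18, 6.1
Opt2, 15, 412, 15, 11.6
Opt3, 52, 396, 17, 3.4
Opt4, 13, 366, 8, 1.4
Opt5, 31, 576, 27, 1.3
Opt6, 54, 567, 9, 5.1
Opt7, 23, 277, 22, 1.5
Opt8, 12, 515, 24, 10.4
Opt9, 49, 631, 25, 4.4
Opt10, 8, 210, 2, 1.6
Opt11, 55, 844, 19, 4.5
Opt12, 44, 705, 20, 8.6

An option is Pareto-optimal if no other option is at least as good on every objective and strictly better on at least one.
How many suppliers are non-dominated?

11

Opt1: not dominated.
Opt2: not dominated.
Opt3: not dominated.
Opt4: not dominated.
Opt5: not dominated (best defect rate).
Opt6: not dominated.
Opt7: dominated by Opt4 (unit cost 13≤23, capacity 366≥277, lead time 8≤22, defect rate 1.4≤1.5).
Opt8: not dominated.
Opt9: not dominated.
Opt10: not dominated (best unit cost).
Opt11: not dominated (best capacity).
Opt12: not dominated.
Pareto-optimal: Opt1, Opt2, Opt3, Opt4, Opt5, Opt6, Opt8, Opt9, Opt10, Opt11, Opt12 → 11.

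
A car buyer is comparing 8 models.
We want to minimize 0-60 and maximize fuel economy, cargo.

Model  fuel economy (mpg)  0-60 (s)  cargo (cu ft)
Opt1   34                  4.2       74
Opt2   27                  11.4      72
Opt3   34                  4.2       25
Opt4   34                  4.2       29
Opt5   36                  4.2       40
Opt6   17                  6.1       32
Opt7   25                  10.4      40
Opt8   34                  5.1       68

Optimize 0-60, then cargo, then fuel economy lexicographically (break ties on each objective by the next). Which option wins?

First minimize 0-60: best is 4.2, kept {Opt1, Opt3, Opt4, Opt5}.
Then maximize cargo: best is 74, kept {Opt1}.

Opt1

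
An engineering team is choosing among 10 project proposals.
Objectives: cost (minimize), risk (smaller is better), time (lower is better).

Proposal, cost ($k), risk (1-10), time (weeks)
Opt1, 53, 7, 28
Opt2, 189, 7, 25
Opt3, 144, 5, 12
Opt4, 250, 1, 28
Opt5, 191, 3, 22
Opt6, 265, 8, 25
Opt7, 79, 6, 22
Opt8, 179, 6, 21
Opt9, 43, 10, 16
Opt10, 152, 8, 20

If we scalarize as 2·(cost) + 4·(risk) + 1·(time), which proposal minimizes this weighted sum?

Opt1: 2·53 + 4·7 + 1·28 = 162
Opt2: 2·189 + 4·7 + 1·25 = 431
Opt3: 2·144 + 4·5 + 1·12 = 320
Opt4: 2·250 + 4·1 + 1·28 = 532
Opt5: 2·191 + 4·3 + 1·22 = 416
Opt6: 2·265 + 4·8 + 1·25 = 587
Opt7: 2·79 + 4·6 + 1·22 = 204
Opt8: 2·179 + 4·6 + 1·21 = 403
Opt9: 2·43 + 4·10 + 1·16 = 142
Opt10: 2·152 + 4·8 + 1·20 = 356
Lowest: Opt9 at 142.

Opt9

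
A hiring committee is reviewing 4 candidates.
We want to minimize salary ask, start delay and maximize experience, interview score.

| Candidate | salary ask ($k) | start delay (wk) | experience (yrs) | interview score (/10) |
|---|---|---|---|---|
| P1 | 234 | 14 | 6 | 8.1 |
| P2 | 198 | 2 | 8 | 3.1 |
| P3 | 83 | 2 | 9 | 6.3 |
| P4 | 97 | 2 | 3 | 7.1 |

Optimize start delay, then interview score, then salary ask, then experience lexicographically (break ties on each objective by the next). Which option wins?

First minimize start delay: best is 2, kept {P2, P3, P4}.
Then maximize interview score: best is 7.1, kept {P4}.

P4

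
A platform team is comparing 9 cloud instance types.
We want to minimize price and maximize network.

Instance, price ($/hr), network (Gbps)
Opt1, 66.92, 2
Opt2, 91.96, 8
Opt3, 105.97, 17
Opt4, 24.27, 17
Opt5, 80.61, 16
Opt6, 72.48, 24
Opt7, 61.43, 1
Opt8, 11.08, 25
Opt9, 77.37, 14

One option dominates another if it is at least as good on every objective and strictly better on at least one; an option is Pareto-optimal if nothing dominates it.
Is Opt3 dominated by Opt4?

Opt4 vs Opt3: price 24.27≤105.97, network 17≥17 — Opt4 is at least as good on every objective with at least one strict improvement.

Yes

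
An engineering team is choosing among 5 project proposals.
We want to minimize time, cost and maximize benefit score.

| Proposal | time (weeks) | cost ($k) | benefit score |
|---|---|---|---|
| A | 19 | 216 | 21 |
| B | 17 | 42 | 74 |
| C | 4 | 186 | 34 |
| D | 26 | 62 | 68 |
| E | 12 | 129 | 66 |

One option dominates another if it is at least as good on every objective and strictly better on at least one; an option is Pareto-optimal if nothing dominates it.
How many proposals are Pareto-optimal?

3

A: dominated by B (time 17≤19, cost 42≤216, benefit score 74≥21).
B: not dominated (best cost).
C: not dominated (best time).
D: dominated by B (time 17≤26, cost 42≤62, benefit score 74≥68).
E: not dominated.
Pareto-optimal: B, C, E → 3.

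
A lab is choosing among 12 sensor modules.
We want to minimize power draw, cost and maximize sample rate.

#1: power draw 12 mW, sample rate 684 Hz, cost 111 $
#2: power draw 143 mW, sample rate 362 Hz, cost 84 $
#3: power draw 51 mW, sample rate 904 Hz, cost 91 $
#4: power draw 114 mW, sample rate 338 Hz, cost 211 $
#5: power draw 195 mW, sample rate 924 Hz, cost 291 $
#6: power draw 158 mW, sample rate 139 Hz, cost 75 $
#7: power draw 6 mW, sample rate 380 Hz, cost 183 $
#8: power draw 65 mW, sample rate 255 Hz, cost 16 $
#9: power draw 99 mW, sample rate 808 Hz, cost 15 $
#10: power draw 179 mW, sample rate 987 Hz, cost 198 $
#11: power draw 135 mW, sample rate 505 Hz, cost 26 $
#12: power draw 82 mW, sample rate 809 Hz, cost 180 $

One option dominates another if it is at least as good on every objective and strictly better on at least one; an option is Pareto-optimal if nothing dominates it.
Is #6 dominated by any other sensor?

#8 vs #6: power draw 65≤158, sample rate 255≥139, cost 16≤75 — #8 is at least as good on every objective and strictly better on at least one, so #8 dominates #6.

Yes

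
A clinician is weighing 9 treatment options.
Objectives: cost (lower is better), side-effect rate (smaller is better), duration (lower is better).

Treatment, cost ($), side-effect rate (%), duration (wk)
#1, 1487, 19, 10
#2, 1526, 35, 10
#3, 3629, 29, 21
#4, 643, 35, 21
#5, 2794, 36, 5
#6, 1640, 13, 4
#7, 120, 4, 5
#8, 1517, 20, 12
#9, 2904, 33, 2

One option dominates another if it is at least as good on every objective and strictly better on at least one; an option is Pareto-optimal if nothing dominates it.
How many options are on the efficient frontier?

3

#1: dominated by #7 (cost 120≤1487, side-effect rate 4≤19, duration 5≤10).
#2: dominated by #1 (cost 1487≤1526, side-effect rate 19≤35, duration 10≤10).
#3: dominated by #1 (cost 1487≤3629, side-effect rate 19≤29, duration 10≤21).
#4: dominated by #7 (cost 120≤643, side-effect rate 4≤35, duration 5≤21).
#5: dominated by #6 (cost 1640≤2794, side-effect rate 13≤36, duration 4≤5).
#6: not dominated.
#7: not dominated (best cost).
#8: dominated by #1 (cost 1487≤1517, side-effect rate 19≤20, duration 10≤12).
#9: not dominated (best duration).
Pareto-optimal: #6, #7, #9 → 3.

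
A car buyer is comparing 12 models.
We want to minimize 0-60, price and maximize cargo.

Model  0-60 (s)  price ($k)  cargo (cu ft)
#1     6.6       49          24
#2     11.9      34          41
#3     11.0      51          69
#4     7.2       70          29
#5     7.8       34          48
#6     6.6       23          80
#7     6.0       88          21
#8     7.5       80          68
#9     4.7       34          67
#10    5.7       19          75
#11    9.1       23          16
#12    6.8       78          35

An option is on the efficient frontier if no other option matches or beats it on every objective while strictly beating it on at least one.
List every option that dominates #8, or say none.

#6, #10

#6: 0-60 6.6≤7.5, price 23≤80, cargo 80≥68 — dominates #8.
#10: 0-60 5.7≤7.5, price 19≤80, cargo 75≥68 — dominates #8.
Others (#1, #2, #3, #4, #5, #7, #9, #11, #12) are each worse than #8 on at least one objective.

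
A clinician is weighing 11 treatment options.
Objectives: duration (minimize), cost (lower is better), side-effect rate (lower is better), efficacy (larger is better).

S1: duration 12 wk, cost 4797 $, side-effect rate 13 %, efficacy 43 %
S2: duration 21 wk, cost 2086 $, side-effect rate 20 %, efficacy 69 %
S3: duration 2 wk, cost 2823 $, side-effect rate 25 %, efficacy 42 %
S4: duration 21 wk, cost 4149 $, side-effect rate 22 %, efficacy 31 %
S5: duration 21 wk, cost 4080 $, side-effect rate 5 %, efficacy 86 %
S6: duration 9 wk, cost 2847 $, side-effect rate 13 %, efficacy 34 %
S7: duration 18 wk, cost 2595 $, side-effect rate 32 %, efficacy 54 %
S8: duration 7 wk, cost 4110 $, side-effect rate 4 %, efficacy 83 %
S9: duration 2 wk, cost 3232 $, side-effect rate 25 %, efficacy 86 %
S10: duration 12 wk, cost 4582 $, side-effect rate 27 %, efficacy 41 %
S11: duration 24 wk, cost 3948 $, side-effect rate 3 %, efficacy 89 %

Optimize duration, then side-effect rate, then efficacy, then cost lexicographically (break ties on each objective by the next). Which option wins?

S9

First minimize duration: best is 2, kept {S3, S9}.
Then minimize side-effect rate: best is 25, kept {S3, S9}.
Then maximize efficacy: best is 86, kept {S9}.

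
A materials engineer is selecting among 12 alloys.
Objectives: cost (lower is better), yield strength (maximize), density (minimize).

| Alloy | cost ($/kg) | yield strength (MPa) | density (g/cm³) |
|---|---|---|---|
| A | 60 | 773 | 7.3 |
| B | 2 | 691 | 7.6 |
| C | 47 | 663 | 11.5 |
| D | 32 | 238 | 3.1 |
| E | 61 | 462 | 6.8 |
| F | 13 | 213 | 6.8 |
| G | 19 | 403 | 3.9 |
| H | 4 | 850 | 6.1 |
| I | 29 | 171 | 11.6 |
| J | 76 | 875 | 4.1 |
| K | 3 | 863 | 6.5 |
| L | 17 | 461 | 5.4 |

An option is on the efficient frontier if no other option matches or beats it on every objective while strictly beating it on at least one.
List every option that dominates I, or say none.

B: cost 2≤29, yield strength 691≥171, density 7.6≤11.6 — dominates I.
F: cost 13≤29, yield strength 213≥171, density 6.8≤11.6 — dominates I.
G: cost 19≤29, yield strength 403≥171, density 3.9≤11.6 — dominates I.
H: cost 4≤29, yield strength 850≥171, density 6.1≤11.6 — dominates I.
K: cost 3≤29, yield strength 863≥171, density 6.5≤11.6 — dominates I.
L: cost 17≤29, yield strength 461≥171, density 5.4≤11.6 — dominates I.
Others (A, C, D, E, J) are each worse than I on at least one objective.

B, F, G, H, K, L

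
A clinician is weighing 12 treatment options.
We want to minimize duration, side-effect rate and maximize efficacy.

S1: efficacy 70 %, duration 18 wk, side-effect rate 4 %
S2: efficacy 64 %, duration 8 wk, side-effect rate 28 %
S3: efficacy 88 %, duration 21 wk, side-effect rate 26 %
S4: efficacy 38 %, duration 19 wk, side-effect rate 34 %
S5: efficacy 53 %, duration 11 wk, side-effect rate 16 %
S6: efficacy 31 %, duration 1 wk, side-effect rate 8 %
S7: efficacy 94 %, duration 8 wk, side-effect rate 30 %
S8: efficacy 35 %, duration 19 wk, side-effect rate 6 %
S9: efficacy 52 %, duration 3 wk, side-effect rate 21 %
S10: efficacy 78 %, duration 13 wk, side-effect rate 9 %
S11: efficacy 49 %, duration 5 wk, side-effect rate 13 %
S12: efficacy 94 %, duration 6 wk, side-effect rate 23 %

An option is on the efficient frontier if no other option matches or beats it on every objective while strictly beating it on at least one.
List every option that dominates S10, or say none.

S1: worse on efficacy (70 vs 78).
S2: worse on efficacy (64 vs 78).
S3: worse on duration (21 vs 13).
S4: worse on efficacy (38 vs 78).
S5: worse on efficacy (53 vs 78).
S6: worse on efficacy (31 vs 78).
S7: worse on side-effect rate (30 vs 9).
S8: worse on efficacy (35 vs 78).
S9: worse on efficacy (52 vs 78).
S11: worse on efficacy (49 vs 78).
S12: worse on side-effect rate (23 vs 9).
No option dominates S10.

none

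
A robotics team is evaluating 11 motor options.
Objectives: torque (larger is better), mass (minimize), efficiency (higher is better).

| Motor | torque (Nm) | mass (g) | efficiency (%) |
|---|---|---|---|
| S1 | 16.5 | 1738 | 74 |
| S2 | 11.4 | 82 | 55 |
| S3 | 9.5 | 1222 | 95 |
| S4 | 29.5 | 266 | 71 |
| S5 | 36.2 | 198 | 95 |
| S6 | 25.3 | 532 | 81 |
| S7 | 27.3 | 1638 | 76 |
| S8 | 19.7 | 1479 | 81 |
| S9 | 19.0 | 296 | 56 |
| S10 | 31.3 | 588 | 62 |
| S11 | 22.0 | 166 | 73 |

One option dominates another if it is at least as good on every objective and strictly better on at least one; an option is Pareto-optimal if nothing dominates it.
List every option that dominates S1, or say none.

S5: torque 36.2≥16.5, mass 198≤1738, efficiency 95≥74 — dominates S1.
S6: torque 25.3≥16.5, mass 532≤1738, efficiency 81≥74 — dominates S1.
S7: torque 27.3≥16.5, mass 1638≤1738, efficiency 76≥74 — dominates S1.
S8: torque 19.7≥16.5, mass 1479≤1738, efficiency 81≥74 — dominates S1.
Others (S2, S3, S4, S9, S10, S11) are each worse than S1 on at least one objective.

S5, S6, S7, S8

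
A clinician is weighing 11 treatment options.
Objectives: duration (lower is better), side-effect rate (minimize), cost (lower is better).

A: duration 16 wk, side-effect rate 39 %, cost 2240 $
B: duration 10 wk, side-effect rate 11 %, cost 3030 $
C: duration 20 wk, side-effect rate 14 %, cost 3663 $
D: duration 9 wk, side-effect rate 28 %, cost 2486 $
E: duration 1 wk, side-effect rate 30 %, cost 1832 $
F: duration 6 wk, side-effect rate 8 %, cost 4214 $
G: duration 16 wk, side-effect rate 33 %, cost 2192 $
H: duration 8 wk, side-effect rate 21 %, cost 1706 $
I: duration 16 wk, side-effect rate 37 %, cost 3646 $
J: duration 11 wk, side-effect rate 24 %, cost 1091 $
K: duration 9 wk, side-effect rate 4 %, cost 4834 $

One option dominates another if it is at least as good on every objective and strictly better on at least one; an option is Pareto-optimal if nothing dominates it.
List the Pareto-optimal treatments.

B, E, F, H, J, K

A: dominated by E (duration 1≤16, side-effect rate 30≤39, cost 1832≤2240).
B: not dominated.
C: dominated by B (duration 10≤20, side-effect rate 11≤14, cost 3030≤3663).
D: dominated by H (duration 8≤9, side-effect rate 21≤28, cost 1706≤2486).
E: not dominated (best duration).
F: not dominated.
G: dominated by E (duration 1≤16, side-effect rate 30≤33, cost 1832≤2192).
H: not dominated.
I: dominated by B (duration 10≤16, side-effect rate 11≤37, cost 3030≤3646).
J: not dominated (best cost).
K: not dominated (best side-effect rate).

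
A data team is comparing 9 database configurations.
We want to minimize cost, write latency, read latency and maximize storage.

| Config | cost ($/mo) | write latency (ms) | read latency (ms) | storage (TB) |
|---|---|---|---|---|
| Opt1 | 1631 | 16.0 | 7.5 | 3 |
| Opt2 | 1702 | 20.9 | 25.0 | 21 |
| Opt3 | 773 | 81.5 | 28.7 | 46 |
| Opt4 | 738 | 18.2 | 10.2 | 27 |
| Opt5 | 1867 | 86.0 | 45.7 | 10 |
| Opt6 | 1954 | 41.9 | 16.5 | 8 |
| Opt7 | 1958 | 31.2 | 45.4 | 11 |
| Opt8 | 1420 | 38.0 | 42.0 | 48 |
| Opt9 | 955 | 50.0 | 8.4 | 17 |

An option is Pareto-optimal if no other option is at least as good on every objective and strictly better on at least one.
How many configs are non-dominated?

5

Opt1: not dominated (best write latency).
Opt2: dominated by Opt4 (cost 738≤1702, write latency 18.2≤20.9, read latency 10.2≤25.0, storage 27≥21).
Opt3: not dominated.
Opt4: not dominated (best cost).
Opt5: dominated by Opt2 (cost 1702≤1867, write latency 20.9≤86.0, read latency 25.0≤45.7, storage 21≥10).
Opt6: dominated by Opt4 (cost 738≤1954, write latency 18.2≤41.9, read latency 10.2≤16.5, storage 27≥8).
Opt7: dominated by Opt2 (cost 1702≤1958, write latency 20.9≤31.2, read latency 25.0≤45.4, storage 21≥11).
Opt8: not dominated (best storage).
Opt9: not dominated.
Pareto-optimal: Opt1, Opt3, Opt4, Opt8, Opt9 → 5.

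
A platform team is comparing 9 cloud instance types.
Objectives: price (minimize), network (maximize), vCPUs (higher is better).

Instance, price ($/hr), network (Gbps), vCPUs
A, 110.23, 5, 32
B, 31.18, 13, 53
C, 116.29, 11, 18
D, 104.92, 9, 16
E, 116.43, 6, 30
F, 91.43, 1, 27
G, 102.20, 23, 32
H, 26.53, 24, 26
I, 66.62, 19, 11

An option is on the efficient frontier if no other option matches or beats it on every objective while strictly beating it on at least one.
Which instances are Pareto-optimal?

B, G, H

A: dominated by B (price 31.18≤110.23, network 13≥5, vCPUs 53≥32).
B: not dominated (best vCPUs).
C: dominated by B (price 31.18≤116.29, network 13≥11, vCPUs 53≥18).
D: dominated by B (price 31.18≤104.92, network 13≥9, vCPUs 53≥16).
E: dominated by B (price 31.18≤116.43, network 13≥6, vCPUs 53≥30).
F: dominated by B (price 31.18≤91.43, network 13≥1, vCPUs 53≥27).
G: not dominated.
H: not dominated (best price).
I: dominated by H (price 26.53≤66.62, network 24≥19, vCPUs 26≥11).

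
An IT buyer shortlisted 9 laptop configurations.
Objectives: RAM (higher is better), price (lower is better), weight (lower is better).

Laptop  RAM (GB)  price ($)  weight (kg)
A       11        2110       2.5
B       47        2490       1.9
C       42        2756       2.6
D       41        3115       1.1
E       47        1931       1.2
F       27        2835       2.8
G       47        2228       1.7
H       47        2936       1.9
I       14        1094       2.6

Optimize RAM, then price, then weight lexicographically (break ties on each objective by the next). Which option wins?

E

First maximize RAM: best is 47, kept {B, E, G, H}.
Then minimize price: best is 1931, kept {E}.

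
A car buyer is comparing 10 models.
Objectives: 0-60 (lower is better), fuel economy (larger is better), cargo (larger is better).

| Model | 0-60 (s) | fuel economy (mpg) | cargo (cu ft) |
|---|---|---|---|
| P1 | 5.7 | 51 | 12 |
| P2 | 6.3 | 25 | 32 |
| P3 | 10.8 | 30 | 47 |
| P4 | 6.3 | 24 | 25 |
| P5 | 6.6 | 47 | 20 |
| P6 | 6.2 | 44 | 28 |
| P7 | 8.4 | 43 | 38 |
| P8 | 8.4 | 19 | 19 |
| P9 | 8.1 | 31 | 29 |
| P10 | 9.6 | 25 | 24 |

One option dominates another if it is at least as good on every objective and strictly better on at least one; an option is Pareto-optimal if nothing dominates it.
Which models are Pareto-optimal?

P1: not dominated (best 0-60).
P2: not dominated.
P3: not dominated (best cargo).
P4: dominated by P2 (0-60 6.3≤6.3, fuel economy 25≥24, cargo 32≥25).
P5: not dominated.
P6: not dominated.
P7: not dominated.
P8: dominated by P2 (0-60 6.3≤8.4, fuel economy 25≥19, cargo 32≥19).
P9: not dominated.
P10: dominated by P2 (0-60 6.3≤9.6, fuel economy 25≥25, cargo 32≥24).

P1, P2, P3, P5, P6, P7, P9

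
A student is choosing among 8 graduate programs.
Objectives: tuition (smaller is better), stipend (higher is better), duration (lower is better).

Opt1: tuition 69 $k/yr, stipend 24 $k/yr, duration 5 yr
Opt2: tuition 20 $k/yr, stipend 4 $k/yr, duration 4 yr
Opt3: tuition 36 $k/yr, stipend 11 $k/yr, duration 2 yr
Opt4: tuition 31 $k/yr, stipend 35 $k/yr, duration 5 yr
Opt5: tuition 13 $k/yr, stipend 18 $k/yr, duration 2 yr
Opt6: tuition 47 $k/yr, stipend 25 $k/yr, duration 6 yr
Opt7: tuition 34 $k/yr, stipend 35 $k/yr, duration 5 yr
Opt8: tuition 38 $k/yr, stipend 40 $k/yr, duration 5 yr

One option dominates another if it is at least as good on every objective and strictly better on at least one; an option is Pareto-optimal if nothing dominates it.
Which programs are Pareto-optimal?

Opt4, Opt5, Opt8

Opt1: dominated by Opt4 (tuition 31≤69, stipend 35≥24, duration 5≤5).
Opt2: dominated by Opt5 (tuition 13≤20, stipend 18≥4, duration 2≤4).
Opt3: dominated by Opt5 (tuition 13≤36, stipend 18≥11, duration 2≤2).
Opt4: not dominated.
Opt5: not dominated (best tuition).
Opt6: dominated by Opt4 (tuition 31≤47, stipend 35≥25, duration 5≤6).
Opt7: dominated by Opt4 (tuition 31≤34, stipend 35≥35, duration 5≤5).
Opt8: not dominated (best stipend).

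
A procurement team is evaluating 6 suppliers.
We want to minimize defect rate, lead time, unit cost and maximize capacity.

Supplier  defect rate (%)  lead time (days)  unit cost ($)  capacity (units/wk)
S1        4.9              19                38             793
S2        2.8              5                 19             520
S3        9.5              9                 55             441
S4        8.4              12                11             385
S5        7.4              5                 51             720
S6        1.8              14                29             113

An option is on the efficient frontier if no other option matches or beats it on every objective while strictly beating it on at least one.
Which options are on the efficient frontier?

S1: not dominated (best capacity).
S2: not dominated.
S3: dominated by S2 (defect rate 2.8≤9.5, lead time 5≤9, unit cost 19≤55, capacity 520≥441).
S4: not dominated (best unit cost).
S5: not dominated.
S6: not dominated (best defect rate).

S1, S2, S4, S5, S6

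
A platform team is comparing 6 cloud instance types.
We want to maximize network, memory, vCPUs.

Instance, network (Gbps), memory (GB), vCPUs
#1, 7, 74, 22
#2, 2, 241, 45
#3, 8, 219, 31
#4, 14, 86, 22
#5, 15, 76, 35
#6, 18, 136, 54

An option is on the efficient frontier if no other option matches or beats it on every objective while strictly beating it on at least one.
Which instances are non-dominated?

#1: dominated by #3 (network 8≥7, memory 219≥74, vCPUs 31≥22).
#2: not dominated (best memory).
#3: not dominated.
#4: dominated by #6 (network 18≥14, memory 136≥86, vCPUs 54≥22).
#5: dominated by #6 (network 18≥15, memory 136≥76, vCPUs 54≥35).
#6: not dominated (best network).

#2, #3, #6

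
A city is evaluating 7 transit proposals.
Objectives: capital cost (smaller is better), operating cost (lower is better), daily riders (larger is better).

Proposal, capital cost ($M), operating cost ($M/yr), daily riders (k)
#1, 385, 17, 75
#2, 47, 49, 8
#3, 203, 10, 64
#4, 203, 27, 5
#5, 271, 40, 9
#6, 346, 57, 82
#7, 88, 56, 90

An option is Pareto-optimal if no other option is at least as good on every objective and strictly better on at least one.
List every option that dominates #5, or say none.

#3

#3: capital cost 203≤271, operating cost 10≤40, daily riders 64≥9 — dominates #5.
Others (#1, #2, #4, #6, #7) are each worse than #5 on at least one objective.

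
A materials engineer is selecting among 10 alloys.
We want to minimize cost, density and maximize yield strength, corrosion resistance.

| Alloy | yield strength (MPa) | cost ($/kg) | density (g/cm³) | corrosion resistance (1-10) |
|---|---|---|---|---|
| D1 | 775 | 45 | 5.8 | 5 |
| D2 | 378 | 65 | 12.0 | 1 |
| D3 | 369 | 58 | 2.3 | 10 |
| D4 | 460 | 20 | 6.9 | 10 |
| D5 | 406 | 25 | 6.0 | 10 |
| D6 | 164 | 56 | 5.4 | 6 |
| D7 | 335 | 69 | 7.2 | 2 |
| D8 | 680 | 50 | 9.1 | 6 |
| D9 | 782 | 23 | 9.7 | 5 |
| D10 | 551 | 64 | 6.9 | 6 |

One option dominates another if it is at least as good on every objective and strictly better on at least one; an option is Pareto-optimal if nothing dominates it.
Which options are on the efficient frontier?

D1, D3, D4, D5, D6, D8, D9, D10

D1: not dominated.
D2: dominated by D1 (yield strength 775≥378, cost 45≤65, density 5.8≤12.0, corrosion resistance 5≥1).
D3: not dominated (best density).
D4: not dominated (best cost).
D5: not dominated.
D6: not dominated.
D7: dominated by D1 (yield strength 775≥335, cost 45≤69, density 5.8≤7.2, corrosion resistance 5≥2).
D8: not dominated.
D9: not dominated (best yield strength).
D10: not dominated.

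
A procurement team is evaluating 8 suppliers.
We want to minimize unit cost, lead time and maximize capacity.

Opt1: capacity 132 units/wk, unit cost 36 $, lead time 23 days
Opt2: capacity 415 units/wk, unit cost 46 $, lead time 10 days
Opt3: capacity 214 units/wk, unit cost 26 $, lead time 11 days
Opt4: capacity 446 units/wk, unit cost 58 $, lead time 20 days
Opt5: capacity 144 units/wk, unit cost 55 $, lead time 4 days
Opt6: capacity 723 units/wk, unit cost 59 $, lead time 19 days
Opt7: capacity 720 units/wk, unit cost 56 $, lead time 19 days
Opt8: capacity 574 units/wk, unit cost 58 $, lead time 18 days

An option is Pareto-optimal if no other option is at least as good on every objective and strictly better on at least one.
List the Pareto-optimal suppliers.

Opt2, Opt3, Opt5, Opt6, Opt7, Opt8

Opt1: dominated by Opt3 (capacity 214≥132, unit cost 26≤36, lead time 11≤23).
Opt2: not dominated.
Opt3: not dominated (best unit cost).
Opt4: dominated by Opt7 (capacity 720≥446, unit cost 56≤58, lead time 19≤20).
Opt5: not dominated (best lead time).
Opt6: not dominated (best capacity).
Opt7: not dominated.
Opt8: not dominated.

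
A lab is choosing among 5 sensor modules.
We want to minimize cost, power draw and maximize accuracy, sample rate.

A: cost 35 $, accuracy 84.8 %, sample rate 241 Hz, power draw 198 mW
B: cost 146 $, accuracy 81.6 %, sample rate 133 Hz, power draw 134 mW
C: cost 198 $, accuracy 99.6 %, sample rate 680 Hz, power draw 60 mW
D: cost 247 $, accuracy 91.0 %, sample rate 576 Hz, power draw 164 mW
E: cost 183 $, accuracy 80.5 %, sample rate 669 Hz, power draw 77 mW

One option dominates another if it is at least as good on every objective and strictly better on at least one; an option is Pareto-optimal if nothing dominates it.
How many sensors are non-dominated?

4

A: not dominated (best cost).
B: not dominated.
C: not dominated (best accuracy).
D: dominated by C (cost 198≤247, accuracy 99.6≥91.0, sample rate 680≥576, power draw 60≤164).
E: not dominated.
Pareto-optimal: A, B, C, E → 4.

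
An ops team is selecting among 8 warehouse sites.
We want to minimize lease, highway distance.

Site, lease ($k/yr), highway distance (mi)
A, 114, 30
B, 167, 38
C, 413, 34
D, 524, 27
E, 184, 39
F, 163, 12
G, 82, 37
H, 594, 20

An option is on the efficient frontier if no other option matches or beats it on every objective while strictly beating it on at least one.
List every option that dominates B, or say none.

A: lease 114≤167, highway distance 30≤38 — dominates B.
F: lease 163≤167, highway distance 12≤38 — dominates B.
G: lease 82≤167, highway distance 37≤38 — dominates B.
Others (C, D, E, H) are each worse than B on at least one objective.

A, F, G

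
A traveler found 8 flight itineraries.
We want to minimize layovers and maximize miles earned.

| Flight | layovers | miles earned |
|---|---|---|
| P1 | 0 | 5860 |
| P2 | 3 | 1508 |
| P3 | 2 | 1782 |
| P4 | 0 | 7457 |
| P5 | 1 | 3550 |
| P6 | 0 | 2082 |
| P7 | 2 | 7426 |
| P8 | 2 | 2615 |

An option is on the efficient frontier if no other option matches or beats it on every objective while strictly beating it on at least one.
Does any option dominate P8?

Yes

P1 vs P8: layovers 0≤2, miles earned 5860≥2615 — P1 is at least as good on every objective and strictly better on at least one, so P1 dominates P8.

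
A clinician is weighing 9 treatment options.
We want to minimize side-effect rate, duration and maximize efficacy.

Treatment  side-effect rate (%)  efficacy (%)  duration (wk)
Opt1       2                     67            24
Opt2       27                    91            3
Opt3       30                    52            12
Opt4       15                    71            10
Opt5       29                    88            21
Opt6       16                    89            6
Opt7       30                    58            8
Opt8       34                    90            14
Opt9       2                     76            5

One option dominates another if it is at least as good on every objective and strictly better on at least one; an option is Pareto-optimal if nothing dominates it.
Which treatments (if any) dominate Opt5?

Opt2, Opt6

Opt2: side-effect rate 27≤29, efficacy 91≥88, duration 3≤21 — dominates Opt5.
Opt6: side-effect rate 16≤29, efficacy 89≥88, duration 6≤21 — dominates Opt5.
Others (Opt1, Opt3, Opt4, Opt7, Opt8, Opt9) are each worse than Opt5 on at least one objective.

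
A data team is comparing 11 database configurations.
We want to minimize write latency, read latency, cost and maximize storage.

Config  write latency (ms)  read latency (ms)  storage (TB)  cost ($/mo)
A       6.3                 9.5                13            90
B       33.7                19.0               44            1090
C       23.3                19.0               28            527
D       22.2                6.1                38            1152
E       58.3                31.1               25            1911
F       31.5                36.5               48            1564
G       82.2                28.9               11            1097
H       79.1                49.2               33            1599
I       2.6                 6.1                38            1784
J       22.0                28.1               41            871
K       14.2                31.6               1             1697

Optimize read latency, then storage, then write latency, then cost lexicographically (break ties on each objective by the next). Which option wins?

I

First minimize read latency: best is 6.1, kept {D, I}.
Then maximize storage: best is 38, kept {D, I}.
Then minimize write latency: best is 2.6, kept {I}.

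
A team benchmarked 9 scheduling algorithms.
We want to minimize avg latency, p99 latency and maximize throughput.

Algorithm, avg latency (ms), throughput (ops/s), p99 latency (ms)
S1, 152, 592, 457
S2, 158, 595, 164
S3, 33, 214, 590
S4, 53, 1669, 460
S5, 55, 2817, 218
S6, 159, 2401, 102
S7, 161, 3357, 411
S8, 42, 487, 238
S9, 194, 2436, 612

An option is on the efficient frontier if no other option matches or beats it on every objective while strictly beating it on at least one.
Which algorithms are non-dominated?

S1: dominated by S5 (avg latency 55≤152, throughput 2817≥592, p99 latency 218≤457).
S2: not dominated.
S3: not dominated (best avg latency).
S4: not dominated.
S5: not dominated.
S6: not dominated (best p99 latency).
S7: not dominated (best throughput).
S8: not dominated.
S9: dominated by S5 (avg latency 55≤194, throughput 2817≥2436, p99 latency 218≤612).

S2, S3, S4, S5, S6, S7, S8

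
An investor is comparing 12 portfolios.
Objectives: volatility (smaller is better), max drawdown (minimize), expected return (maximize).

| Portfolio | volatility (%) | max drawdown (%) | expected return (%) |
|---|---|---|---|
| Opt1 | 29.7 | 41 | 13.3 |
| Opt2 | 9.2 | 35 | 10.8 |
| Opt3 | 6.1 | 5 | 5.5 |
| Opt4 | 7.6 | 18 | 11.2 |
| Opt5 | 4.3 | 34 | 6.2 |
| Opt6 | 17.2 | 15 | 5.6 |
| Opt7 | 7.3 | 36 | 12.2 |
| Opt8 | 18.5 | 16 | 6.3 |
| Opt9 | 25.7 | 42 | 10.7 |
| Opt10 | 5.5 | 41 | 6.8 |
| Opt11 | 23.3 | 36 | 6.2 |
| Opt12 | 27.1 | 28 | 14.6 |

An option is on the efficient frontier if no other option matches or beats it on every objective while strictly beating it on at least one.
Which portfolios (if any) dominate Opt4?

none

Opt1: worse on volatility (29.7 vs 7.6).
Opt2: worse on volatility (9.2 vs 7.6).
Opt3: worse on expected return (5.5 vs 11.2).
Opt5: worse on max drawdown (34 vs 18).
Opt6: worse on volatility (17.2 vs 7.6).
Opt7: worse on max drawdown (36 vs 18).
Opt8: worse on volatility (18.5 vs 7.6).
Opt9: worse on volatility (25.7 vs 7.6).
Opt10: worse on max drawdown (41 vs 18).
Opt11: worse on volatility (23.3 vs 7.6).
Opt12: worse on volatility (27.1 vs 7.6).
No option dominates Opt4.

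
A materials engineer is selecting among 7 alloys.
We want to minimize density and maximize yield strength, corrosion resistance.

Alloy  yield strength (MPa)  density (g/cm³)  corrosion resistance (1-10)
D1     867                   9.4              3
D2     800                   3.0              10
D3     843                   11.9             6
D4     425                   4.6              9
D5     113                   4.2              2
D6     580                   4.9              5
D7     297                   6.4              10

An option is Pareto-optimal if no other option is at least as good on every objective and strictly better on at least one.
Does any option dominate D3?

No

D1: worse on corrosion resistance (3 vs 6).
D2: worse on yield strength (800 vs 843).
D4: worse on yield strength (425 vs 843).
D5: worse on yield strength (113 vs 843).
D6: worse on yield strength (580 vs 843).
D7: worse on yield strength (297 vs 843).
No option is at least as good as D3 on every objective and strictly better on one.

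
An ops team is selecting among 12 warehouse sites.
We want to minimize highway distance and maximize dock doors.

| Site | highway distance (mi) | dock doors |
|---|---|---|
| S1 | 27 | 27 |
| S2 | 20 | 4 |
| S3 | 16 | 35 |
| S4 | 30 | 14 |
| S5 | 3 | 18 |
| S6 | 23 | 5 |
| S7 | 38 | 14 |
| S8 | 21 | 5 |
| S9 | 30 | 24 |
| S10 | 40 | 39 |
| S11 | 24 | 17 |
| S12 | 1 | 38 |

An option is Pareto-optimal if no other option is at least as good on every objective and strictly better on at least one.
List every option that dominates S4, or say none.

S1: highway distance 27≤30, dock doors 27≥14 — dominates S4.
S3: highway distance 16≤30, dock doors 35≥14 — dominates S4.
S5: highway distance 3≤30, dock doors 18≥14 — dominates S4.
S9: highway distance 30≤30, dock doors 24≥14 — dominates S4.
S11: highway distance 24≤30, dock doors 17≥14 — dominates S4.
S12: highway distance 1≤30, dock doors 38≥14 — dominates S4.
Others (S2, S6, S7, S8, S10) are each worse than S4 on at least one objective.

S1, S3, S5, S9, S11, S12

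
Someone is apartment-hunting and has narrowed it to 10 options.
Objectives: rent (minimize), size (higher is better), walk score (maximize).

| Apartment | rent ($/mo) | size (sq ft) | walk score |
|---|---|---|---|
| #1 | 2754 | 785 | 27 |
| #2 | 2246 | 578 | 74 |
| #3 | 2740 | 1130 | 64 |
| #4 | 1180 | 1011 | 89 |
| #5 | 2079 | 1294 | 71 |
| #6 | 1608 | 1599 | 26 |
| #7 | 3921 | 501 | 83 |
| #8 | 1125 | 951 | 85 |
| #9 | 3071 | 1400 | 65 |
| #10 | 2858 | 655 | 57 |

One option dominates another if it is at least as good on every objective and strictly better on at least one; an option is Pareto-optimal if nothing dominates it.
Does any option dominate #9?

No

#1: worse on size (785 vs 1400).
#2: worse on size (578 vs 1400).
#3: worse on size (1130 vs 1400).
#4: worse on size (1011 vs 1400).
#5: worse on size (1294 vs 1400).
#6: worse on walk score (26 vs 65).
#7: worse on rent (3921 vs 3071).
#8: worse on size (951 vs 1400).
#10: worse on size (655 vs 1400).
No option is at least as good as #9 on every objective and strictly better on one.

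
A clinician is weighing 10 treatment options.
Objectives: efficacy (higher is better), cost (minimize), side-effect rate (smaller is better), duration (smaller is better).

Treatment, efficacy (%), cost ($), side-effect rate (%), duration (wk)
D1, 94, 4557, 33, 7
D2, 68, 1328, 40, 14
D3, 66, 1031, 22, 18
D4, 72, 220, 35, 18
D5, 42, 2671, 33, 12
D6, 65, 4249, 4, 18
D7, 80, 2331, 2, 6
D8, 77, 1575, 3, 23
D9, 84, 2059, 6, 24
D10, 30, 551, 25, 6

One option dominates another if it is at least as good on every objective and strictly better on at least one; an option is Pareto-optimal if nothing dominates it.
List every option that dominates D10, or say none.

D1: worse on cost (4557 vs 551).
D2: worse on cost (1328 vs 551).
D3: worse on cost (1031 vs 551).
D4: worse on side-effect rate (35 vs 25).
D5: worse on cost (2671 vs 551).
D6: worse on cost (4249 vs 551).
D7: worse on cost (2331 vs 551).
D8: worse on cost (1575 vs 551).
D9: worse on cost (2059 vs 551).
No option dominates D10.

none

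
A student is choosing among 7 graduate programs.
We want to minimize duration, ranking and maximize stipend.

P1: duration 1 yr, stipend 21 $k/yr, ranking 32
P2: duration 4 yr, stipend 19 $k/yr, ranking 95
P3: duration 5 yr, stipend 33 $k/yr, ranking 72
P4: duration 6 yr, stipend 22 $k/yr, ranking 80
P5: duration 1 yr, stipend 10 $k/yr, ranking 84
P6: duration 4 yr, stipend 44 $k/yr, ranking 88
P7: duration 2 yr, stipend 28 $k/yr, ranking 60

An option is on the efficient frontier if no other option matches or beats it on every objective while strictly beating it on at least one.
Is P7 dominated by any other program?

No

P1: worse on stipend (21 vs 28).
P2: worse on duration (4 vs 2).
P3: worse on duration (5 vs 2).
P4: worse on duration (6 vs 2).
P5: worse on stipend (10 vs 28).
P6: worse on duration (4 vs 2).
No option is at least as good as P7 on every objective and strictly better on one.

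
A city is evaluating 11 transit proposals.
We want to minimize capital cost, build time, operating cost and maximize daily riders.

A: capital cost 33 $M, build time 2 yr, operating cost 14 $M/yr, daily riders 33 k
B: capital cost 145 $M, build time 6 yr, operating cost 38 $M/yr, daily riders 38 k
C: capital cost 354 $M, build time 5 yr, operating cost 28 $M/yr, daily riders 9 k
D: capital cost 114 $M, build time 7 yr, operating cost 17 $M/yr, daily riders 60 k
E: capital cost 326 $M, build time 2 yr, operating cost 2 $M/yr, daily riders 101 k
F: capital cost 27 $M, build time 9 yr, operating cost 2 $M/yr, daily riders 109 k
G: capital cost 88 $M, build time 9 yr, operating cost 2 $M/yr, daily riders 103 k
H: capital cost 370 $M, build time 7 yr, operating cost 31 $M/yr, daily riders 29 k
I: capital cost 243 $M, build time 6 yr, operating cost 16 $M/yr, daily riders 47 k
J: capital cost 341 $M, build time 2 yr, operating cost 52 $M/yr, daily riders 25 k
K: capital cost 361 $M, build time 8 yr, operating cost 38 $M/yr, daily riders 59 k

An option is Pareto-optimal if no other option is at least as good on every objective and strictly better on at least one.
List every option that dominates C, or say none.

A, E

A: capital cost 33≤354, build time 2≤5, operating cost 14≤28, daily riders 33≥9 — dominates C.
E: capital cost 326≤354, build time 2≤5, operating cost 2≤28, daily riders 101≥9 — dominates C.
Others (B, D, F, G, H, I, J, K) are each worse than C on at least one objective.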